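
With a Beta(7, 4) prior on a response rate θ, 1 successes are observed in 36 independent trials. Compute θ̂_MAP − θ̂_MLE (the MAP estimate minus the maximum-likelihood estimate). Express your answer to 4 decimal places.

Posterior is Beta(8, 39); MAP = (8−1)/(47−2) = 7/45 ≈ 0.15556.
MLE ignores the prior: θ̂_MLE = k/n = 1/36 ≈ 0.02778.
Difference = 7/45 − 1/36 = 23/180 ≈ 0.1278.

MAP − MLE = 0.1278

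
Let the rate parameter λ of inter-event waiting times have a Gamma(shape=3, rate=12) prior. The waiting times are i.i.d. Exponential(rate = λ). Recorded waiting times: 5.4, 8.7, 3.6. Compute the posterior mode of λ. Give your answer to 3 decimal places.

λ̂_MAP = 0.168

The Exponential(rate=λ) likelihood is ∝ λ^n e^(−λΣtᵢ). Here n = 3 and Σtᵢ = 5.4 + 8.7 + 3.6 = 17.7.
Posterior ∝ λ^2e^(−12λ) · λ^3e^(−17.7λ) = λ^5e^(−29.7λ), i.e. Gamma(6, 29.7).
Mode = (a−1)/b = 5/29.7 ≈ 0.168.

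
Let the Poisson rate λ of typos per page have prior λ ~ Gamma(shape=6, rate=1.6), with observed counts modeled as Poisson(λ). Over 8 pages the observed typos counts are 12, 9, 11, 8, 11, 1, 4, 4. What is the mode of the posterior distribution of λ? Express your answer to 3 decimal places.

λ̂_MAP = 6.771

Σxᵢ = 12+9+11+8+11+1+4+4 = 60, with n = 8.
Posterior ∝ λ^5e^(−1.6λ) · λ^60e^(−8λ) = λ^65e^(−9.6λ), i.e. Gamma(shape=66, rate=9.6).
The mode of a Gamma(a, b) with a ≥ 1 (shape–rate) is (a−1)/b = 65/9.6 ≈ 6.771.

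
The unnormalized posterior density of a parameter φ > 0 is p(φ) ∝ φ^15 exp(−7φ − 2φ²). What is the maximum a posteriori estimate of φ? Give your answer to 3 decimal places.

ℓ'(φ) = 15/φ − 7 − 4φ. Setting this to zero and multiplying by φ: 4φ² + 7φ − 15 = 0.
φ = (−7 + √(7² + 4·4·15)) / (2·4) = (−7 + √289) / 8 = (−7 + 17)/8 = 5/4.
ℓ''(φ) = −15/φ² − 4 < 0, confirming a maximum.

φ̂_MAP = 1.250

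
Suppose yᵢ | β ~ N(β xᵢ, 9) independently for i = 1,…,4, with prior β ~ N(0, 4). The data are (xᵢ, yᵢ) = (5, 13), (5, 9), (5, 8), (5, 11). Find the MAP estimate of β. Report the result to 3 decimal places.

log p(β | y) = −Σ(yᵢ − βxᵢ)²/(2·9) − β²/(2·4) + const.
Setting the derivative to zero: Σxᵢ(yᵢ − βxᵢ)/9 − β/4 = 0, so β = Σxᵢyᵢ / (Σxᵢ² + σ²/τ²).
Σxᵢyᵢ = 5·13 + 5·9 + 5·8 + 5·11 = 205; Σxᵢ² = 100; σ²/τ² = 2.25.
β̂_MAP = 205 / (100 + 2.25) = 205/102.25 ≈ 2.005.

β̂_MAP = 2.005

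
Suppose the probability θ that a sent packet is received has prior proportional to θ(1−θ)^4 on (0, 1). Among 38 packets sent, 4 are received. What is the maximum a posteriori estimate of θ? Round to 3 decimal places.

The prior density ∝ θ(1−θ)^4 is the kernel of Beta(2, 5).
Data: 4 successes in 38 trials. The binomial likelihood contributes θ^4(1−θ)^34, so the posterior is Beta(2+4, 5+34) = Beta(6, 39).
For Beta(a, b) with a, b > 1 the mode is (a−1)/(a+b−2) = 5/43 ≈ 0.116.

θ̂_MAP = 0.116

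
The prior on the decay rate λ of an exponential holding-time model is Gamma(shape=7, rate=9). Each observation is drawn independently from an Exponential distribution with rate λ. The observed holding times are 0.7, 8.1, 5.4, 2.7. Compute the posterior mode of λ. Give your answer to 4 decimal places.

λ̂_MAP = 0.3861

The Exponential(rate=λ) likelihood is ∝ λ^n e^(−λΣtᵢ). Here n = 4 and Σtᵢ = 0.7 + 8.1 + 5.4 + 2.7 = 16.9.
Posterior ∝ λ^6e^(−9λ) · λ^4e^(−16.9λ) = λ^10e^(−25.9λ), i.e. Gamma(11, 25.9).
Mode = (a−1)/b = 10/25.9 ≈ 0.3861.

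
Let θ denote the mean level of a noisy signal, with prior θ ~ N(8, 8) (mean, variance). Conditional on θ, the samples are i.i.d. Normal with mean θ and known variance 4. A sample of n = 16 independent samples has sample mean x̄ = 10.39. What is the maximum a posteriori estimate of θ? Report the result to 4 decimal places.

n = 16, x̄ = 10.39.
For a Normal prior and Normal likelihood with known variance, the posterior is Normal; its mode equals its mean, the precision-weighted average.
Prior precision 1/σ₀² = 1/8 = 0.125; data precision n/σ² = 16/4 = 4.
θ̂ = (0.125·8 + 4·10.39) / (0.125 + 4) = 42.56/4.125 = 8512/825 ≈ 10.3176.

θ̂_MAP = 10.3176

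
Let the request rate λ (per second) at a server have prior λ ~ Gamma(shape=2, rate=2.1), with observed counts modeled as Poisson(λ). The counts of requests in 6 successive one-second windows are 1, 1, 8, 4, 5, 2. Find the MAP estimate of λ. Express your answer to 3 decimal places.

Σxᵢ = 1+1+8+4+5+2 = 21, with n = 6.
Posterior ∝ λe^(−2.1λ) · λ^21e^(−6λ) = λ^22e^(−8.1λ), i.e. Gamma(shape=23, rate=8.1).
The mode of a Gamma(a, b) with a ≥ 1 (shape–rate) is (a−1)/b = 22/8.1 ≈ 2.716.

λ̂_MAP = 2.716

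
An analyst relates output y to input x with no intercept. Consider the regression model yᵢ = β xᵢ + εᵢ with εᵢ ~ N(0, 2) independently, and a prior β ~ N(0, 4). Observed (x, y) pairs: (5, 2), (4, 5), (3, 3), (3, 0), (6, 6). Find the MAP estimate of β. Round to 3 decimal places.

log p(β | y) = −Σ(yᵢ − βxᵢ)²/(2·2) − β²/(2·4) + const.
Setting the derivative to zero: Σxᵢ(yᵢ − βxᵢ)/2 − β/4 = 0, so β = Σxᵢyᵢ / (Σxᵢ² + σ²/τ²).
Σxᵢyᵢ = 5·2 + 4·5 + 3·3 + 3·0 + 6·6 = 75; Σxᵢ² = 95; σ²/τ² = 0.5.
β̂_MAP = 75 / (95 + 0.5) = 75/95.5 ≈ 0.785.

β̂_MAP = 0.785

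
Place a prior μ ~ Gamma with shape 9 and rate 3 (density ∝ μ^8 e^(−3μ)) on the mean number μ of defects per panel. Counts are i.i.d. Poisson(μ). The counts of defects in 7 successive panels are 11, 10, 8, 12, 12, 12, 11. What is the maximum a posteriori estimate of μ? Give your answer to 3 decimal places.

Σxᵢ = 11+10+8+12+12+12+11 = 76, with n = 7.
Posterior ∝ μ^8e^(−3μ) · μ^76e^(−7μ) = μ^84e^(−10μ), i.e. Gamma(shape=85, rate=10).
The mode of a Gamma(a, b) with a ≥ 1 (shape–rate) is (a−1)/b = 84/10 ≈ 8.400.

μ̂_MAP = 8.400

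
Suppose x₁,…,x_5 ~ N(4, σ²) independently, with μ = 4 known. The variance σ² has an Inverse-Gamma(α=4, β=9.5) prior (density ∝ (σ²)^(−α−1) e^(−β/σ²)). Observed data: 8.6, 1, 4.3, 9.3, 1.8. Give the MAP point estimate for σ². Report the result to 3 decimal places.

Sum of squared deviations about the known mean: SS = (8.6−4)² + (1−4)² + (4.3−4)² + (9.3−4)² + (1.8−4)² = 63.18.
The Normal likelihood contributes (σ²)^(−n/2) exp(−SS/(2σ²)), so the posterior is Inverse-Gamma(α + n/2, β + SS/2) = Inverse-Gamma(6.5, 41.09).
The mode of Inverse-Gamma(a, b) is b/(a+1) = 41.09/7.5 ≈ 5.479.

σ̂²_MAP = 5.479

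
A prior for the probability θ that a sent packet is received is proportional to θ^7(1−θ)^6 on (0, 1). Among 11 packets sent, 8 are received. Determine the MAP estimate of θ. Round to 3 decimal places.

θ̂_MAP = 0.625

The prior density ∝ θ^7(1−θ)^6 is the kernel of Beta(8, 7).
Data: 8 successes in 11 trials. The binomial likelihood contributes θ^8(1−θ)^3, so the posterior is Beta(8+8, 7+3) = Beta(16, 10).
For Beta(a, b) with a, b > 1 the mode is (a−1)/(a+b−2) = 15/24 ≈ 0.625.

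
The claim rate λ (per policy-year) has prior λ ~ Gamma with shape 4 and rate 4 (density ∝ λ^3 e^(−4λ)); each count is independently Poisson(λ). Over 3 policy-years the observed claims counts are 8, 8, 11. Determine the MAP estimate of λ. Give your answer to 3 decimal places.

λ̂_MAP = 4.286

Σxᵢ = 8+8+11 = 27, with n = 3.
Posterior ∝ λ^3e^(−4λ) · λ^27e^(−3λ) = λ^30e^(−7λ), i.e. Gamma(shape=31, rate=7).
The mode of a Gamma(a, b) with a ≥ 1 (shape–rate) is (a−1)/b = 30/7 ≈ 4.286.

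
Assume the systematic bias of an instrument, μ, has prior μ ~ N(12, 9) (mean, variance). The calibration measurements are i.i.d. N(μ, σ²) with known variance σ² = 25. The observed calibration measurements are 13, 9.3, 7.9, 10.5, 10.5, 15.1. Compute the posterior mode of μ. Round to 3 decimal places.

μ̂_MAP = 11.351

n = 6; x̄ = (13 + 9.3 + 7.9 + 10.5 + 10.5 + 15.1)/6 = 66.3/6 = 11.05.
For a Normal prior and Normal likelihood with known variance, the posterior is Normal; its mode equals its mean, the precision-weighted average.
Prior precision 1/σ₀² = 1/9; data precision n/σ² = 6/25 = 0.24.
μ̂ = ((1/9)·12 + 0.24·11.05) / (1/9 + 0.24) = (2989/750)/(79/225) = 8967/790 ≈ 11.351.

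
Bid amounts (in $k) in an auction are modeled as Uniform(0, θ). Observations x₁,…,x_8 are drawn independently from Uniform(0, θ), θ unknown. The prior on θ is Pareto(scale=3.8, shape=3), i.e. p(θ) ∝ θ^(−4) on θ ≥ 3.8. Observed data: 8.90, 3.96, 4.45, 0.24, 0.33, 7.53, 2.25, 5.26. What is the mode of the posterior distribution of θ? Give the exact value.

The Uniform(0, θ) likelihood is θ^(−n) for θ ≥ max(xᵢ), zero otherwise. Here max(xᵢ) = 8.90.
Posterior ∝ θ^(−4) · θ^(−8) = θ^(−12) on θ ≥ max(3.8, 8.90) = 8.90.
This density is strictly decreasing in θ, so the posterior mode lies at the lower boundary of the support.

θ̂_MAP = 8.90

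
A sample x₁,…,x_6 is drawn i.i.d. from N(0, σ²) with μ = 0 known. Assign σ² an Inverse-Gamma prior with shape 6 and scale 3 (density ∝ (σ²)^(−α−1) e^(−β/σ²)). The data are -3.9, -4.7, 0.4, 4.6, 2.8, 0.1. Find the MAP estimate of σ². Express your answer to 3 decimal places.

σ̂²_MAP = 3.624

Sum of squared deviations about the known mean: SS = (-3.9−0)² + (-4.7−0)² + (0.4−0)² + (4.6−0)² + (2.8−0)² + (0.1−0)² = 66.47.
The Normal likelihood contributes (σ²)^(−n/2) exp(−SS/(2σ²)), so the posterior is Inverse-Gamma(α + n/2, β + SS/2) = Inverse-Gamma(9, 36.235).
The mode of Inverse-Gamma(a, b) is b/(a+1) = 36.235/10 ≈ 3.624.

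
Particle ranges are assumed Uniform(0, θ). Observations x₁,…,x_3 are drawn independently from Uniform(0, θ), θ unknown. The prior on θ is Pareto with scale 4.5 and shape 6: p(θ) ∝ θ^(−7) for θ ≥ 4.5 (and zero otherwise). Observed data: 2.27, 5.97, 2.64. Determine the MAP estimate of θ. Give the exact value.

θ̂_MAP = 5.97

The Uniform(0, θ) likelihood is θ^(−n) for θ ≥ max(xᵢ), zero otherwise. Here max(xᵢ) = 5.97.
Posterior ∝ θ^(−7) · θ^(−3) = θ^(−10) on θ ≥ max(4.5, 5.97) = 5.97.
This density is strictly decreasing in θ, so the posterior mode lies at the lower boundary of the support.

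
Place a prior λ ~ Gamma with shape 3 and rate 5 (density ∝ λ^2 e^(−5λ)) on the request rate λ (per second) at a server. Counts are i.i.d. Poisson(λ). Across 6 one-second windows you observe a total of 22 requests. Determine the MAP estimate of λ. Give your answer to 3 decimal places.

λ̂_MAP = 2.182

Σxᵢ = 22, n = 6.
Posterior ∝ λ^2e^(−5λ) · λ^22e^(−6λ) = λ^24e^(−11λ), i.e. Gamma(shape=25, rate=11).
The mode of a Gamma(a, b) with a ≥ 1 (shape–rate) is (a−1)/b = 24/11 ≈ 2.182.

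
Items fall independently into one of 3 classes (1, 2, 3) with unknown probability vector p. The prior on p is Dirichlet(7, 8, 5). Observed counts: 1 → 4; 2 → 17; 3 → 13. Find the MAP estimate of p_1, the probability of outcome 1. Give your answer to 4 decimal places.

The posterior is Dirichlet(αᵢ + nᵢ) = Dirichlet(11, 25, 18).
For a Dirichlet(a₁,…,a_K) with all aᵢ > 1, the mode has j-th component (aⱼ − 1)/(Σaᵢ − K).
Here Σaᵢ = 54 and K = 3, so p_1 = (11 − 1)/(54 − 3) = 10/51 ≈ 0.1961.

MAP estimate: 0.1961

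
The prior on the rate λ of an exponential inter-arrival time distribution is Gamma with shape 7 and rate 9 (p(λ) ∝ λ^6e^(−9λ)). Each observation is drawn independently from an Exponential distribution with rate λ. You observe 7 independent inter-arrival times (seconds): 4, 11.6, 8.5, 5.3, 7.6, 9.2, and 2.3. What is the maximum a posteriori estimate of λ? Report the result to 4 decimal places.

The Exponential(rate=λ) likelihood is ∝ λ^n e^(−λΣtᵢ). Here n = 7 and Σtᵢ = 4 + 11.6 + 8.5 + 5.3 + 7.6 + 9.2 + 2.3 = 48.5.
Posterior ∝ λ^6e^(−9λ) · λ^7e^(−48.5λ) = λ^13e^(−57.5λ), i.e. Gamma(14, 57.5).
Mode = (a−1)/b = 13/57.5 ≈ 0.2261.

λ̂_MAP = 0.2261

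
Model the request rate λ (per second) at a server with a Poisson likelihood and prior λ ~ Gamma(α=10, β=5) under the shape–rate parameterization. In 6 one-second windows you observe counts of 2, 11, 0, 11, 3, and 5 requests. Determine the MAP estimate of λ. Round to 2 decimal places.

Σxᵢ = 2+11+0+11+3+5 = 32, with n = 6.
Posterior ∝ λ^9e^(−5λ) · λ^32e^(−6λ) = λ^41e^(−11λ), i.e. Gamma(shape=42, rate=11).
The mode of a Gamma(a, b) with a ≥ 1 (shape–rate) is (a−1)/b = 41/11 ≈ 3.73.

λ̂_MAP = 3.73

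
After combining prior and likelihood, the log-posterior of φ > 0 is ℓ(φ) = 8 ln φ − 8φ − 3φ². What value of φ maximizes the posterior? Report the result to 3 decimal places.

φ̂_MAP = 0.667

ℓ'(φ) = 8/φ − 8 − 6φ. Setting this to zero and multiplying by φ: 6φ² + 8φ − 8 = 0.
φ = (−8 + √(8² + 4·6·8)) / (2·6) = (−8 + √256) / 12 = (−8 + 16)/12 = 2/3.
ℓ''(φ) = −8/φ² − 6 < 0, confirming a maximum.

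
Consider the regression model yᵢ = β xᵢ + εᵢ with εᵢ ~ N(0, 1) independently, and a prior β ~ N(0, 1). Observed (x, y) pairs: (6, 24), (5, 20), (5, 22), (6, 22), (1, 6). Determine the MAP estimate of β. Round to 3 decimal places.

log p(β | y) = −Σ(yᵢ − βxᵢ)²/(2·1) − β²/(2·1) + const.
Setting the derivative to zero: Σxᵢ(yᵢ − βxᵢ)/1 − β/1 = 0, so β = Σxᵢyᵢ / (Σxᵢ² + σ²/τ²).
Σxᵢyᵢ = 6·24 + 5·20 + 5·22 + 6·22 + 1·6 = 492; Σxᵢ² = 123; σ²/τ² = 1.
β̂_MAP = 492 / (123 + 1) = 492/124 ≈ 3.968.

β̂_MAP = 3.968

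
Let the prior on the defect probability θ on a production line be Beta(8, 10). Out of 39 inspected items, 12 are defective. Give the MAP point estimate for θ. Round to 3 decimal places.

θ̂_MAP = 0.345

Prior: Beta(8, 10).
Data: 12 successes in 39 trials. The binomial likelihood contributes θ^12(1−θ)^27, so the posterior is Beta(8+12, 10+27) = Beta(20, 37).
For Beta(a, b) with a, b > 1 the mode is (a−1)/(a+b−2) = 19/55 ≈ 0.345.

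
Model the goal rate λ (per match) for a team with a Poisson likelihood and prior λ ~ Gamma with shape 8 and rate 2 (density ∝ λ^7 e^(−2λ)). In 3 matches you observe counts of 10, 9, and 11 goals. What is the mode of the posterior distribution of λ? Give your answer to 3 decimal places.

Σxᵢ = 10+9+11 = 30, with n = 3.
Posterior ∝ λ^7e^(−2λ) · λ^30e^(−3λ) = λ^37e^(−5λ), i.e. Gamma(shape=38, rate=5).
The mode of a Gamma(a, b) with a ≥ 1 (shape–rate) is (a−1)/b = 37/5 ≈ 7.400.

λ̂_MAP = 7.400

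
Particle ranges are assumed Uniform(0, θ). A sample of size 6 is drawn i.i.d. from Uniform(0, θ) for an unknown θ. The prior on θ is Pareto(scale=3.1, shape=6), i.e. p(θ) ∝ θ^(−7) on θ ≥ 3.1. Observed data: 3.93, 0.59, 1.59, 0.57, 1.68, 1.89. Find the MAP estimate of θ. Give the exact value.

The Uniform(0, θ) likelihood is θ^(−n) for θ ≥ max(xᵢ), zero otherwise. Here max(xᵢ) = 3.93.
Posterior ∝ θ^(−7) · θ^(−6) = θ^(−13) on θ ≥ max(3.1, 3.93) = 3.93.
This density is strictly decreasing in θ, so the posterior mode lies at the lower boundary of the support.

θ̂_MAP = 3.93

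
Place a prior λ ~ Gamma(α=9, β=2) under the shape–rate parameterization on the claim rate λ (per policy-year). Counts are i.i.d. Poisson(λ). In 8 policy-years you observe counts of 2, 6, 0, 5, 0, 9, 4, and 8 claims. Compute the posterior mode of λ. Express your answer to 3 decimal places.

Σxᵢ = 2+6+0+5+0+9+4+8 = 34, with n = 8.
Posterior ∝ λ^8e^(−2λ) · λ^34e^(−8λ) = λ^42e^(−10λ), i.e. Gamma(shape=43, rate=10).
The mode of a Gamma(a, b) with a ≥ 1 (shape–rate) is (a−1)/b = 42/10 ≈ 4.200.

λ̂_MAP = 4.200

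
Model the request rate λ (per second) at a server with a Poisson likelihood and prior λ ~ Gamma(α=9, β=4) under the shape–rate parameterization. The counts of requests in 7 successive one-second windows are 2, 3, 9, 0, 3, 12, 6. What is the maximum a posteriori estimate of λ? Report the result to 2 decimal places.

Σxᵢ = 2+3+9+0+3+12+6 = 35, with n = 7.
Posterior ∝ λ^8e^(−4λ) · λ^35e^(−7λ) = λ^43e^(−11λ), i.e. Gamma(shape=44, rate=11).
The mode of a Gamma(a, b) with a ≥ 1 (shape–rate) is (a−1)/b = 43/11 ≈ 3.91.

λ̂_MAP = 3.91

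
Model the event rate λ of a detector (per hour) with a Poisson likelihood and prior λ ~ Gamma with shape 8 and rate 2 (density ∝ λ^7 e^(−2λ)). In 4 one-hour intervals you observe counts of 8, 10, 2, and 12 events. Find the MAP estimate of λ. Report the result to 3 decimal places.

λ̂_MAP = 6.500

Σxᵢ = 8+10+2+12 = 32, with n = 4.
Posterior ∝ λ^7e^(−2λ) · λ^32e^(−4λ) = λ^39e^(−6λ), i.e. Gamma(shape=40, rate=6).
The mode of a Gamma(a, b) with a ≥ 1 (shape–rate) is (a−1)/b = 39/6 ≈ 6.500.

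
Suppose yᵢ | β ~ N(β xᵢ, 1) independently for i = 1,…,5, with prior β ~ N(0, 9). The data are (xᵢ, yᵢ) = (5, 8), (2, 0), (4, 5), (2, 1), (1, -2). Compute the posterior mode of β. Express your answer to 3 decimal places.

log p(β | y) = −Σ(yᵢ − βxᵢ)²/(2·1) − β²/(2·9) + const.
Setting the derivative to zero: Σxᵢ(yᵢ − βxᵢ)/1 − β/9 = 0, so β = Σxᵢyᵢ / (Σxᵢ² + σ²/τ²).
Σxᵢyᵢ = 5·8 + 2·0 + 4·5 + 2·1 + 1·(-2) = 60; Σxᵢ² = 50; σ²/τ² = 1/9.
β̂_MAP = 60 / (50 + 1/9) = 60/(451/9) = 540/451 ≈ 1.197.

β̂_MAP = 1.197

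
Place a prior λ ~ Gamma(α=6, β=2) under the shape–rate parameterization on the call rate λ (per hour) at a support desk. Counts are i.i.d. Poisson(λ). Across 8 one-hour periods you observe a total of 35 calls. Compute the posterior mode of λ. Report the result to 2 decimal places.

Σxᵢ = 35, n = 8.
Posterior ∝ λ^5e^(−2λ) · λ^35e^(−8λ) = λ^40e^(−10λ), i.e. Gamma(shape=41, rate=10).
The mode of a Gamma(a, b) with a ≥ 1 (shape–rate) is (a−1)/b = 40/10 ≈ 4.00.

λ̂_MAP = 4.00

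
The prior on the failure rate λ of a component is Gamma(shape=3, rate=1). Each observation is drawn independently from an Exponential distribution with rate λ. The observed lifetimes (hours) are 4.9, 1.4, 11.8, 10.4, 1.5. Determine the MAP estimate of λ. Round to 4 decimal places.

The Exponential(rate=λ) likelihood is ∝ λ^n e^(−λΣtᵢ). Here n = 5 and Σtᵢ = 4.9 + 1.4 + 11.8 + 10.4 + 1.5 = 30.
Posterior ∝ λ^2e^(−1λ) · λ^5e^(−30λ) = λ^7e^(−31λ), i.e. Gamma(8, 31).
Mode = (a−1)/b = 7/31 ≈ 0.2258.

λ̂_MAP = 0.2258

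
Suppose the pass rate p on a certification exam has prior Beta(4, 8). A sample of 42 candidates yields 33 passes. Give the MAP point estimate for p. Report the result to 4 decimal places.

Prior: Beta(4, 8).
Data: 33 successes in 42 trials. The binomial likelihood contributes p^33(1−p)^9, so the posterior is Beta(4+33, 8+9) = Beta(37, 17).
For Beta(a, b) with a, b > 1 the mode is (a−1)/(a+b−2) = 36/52 ≈ 0.6923.

p̂_MAP = 0.6923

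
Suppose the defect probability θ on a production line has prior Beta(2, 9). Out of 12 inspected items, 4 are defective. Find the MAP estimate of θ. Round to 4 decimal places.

θ̂_MAP = 0.2381

Prior: Beta(2, 9).
Data: 4 successes in 12 trials. The binomial likelihood contributes θ^4(1−θ)^8, so the posterior is Beta(2+4, 9+8) = Beta(6, 17).
For Beta(a, b) with a, b > 1 the mode is (a−1)/(a+b−2) = 5/21 ≈ 0.2381.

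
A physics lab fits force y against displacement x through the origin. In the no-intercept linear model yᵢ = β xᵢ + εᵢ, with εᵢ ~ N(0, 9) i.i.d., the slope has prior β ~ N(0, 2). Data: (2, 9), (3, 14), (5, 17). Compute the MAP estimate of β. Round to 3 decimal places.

log p(β | y) = −Σ(yᵢ − βxᵢ)²/(2·9) − β²/(2·2) + const.
Setting the derivative to zero: Σxᵢ(yᵢ − βxᵢ)/9 − β/2 = 0, so β = Σxᵢyᵢ / (Σxᵢ² + σ²/τ²).
Σxᵢyᵢ = 2·9 + 3·14 + 5·17 = 145; Σxᵢ² = 38; σ²/τ² = 4.5.
β̂_MAP = 145 / (38 + 4.5) = 145/42.5 ≈ 3.412.

β̂_MAP = 3.412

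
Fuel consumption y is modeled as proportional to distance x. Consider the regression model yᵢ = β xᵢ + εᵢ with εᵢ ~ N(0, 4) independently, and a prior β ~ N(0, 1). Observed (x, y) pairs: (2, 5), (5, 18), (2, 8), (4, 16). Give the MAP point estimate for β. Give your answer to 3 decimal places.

β̂_MAP = 3.396

log p(β | y) = −Σ(yᵢ − βxᵢ)²/(2·4) − β²/(2·1) + const.
Setting the derivative to zero: Σxᵢ(yᵢ − βxᵢ)/4 − β/1 = 0, so β = Σxᵢyᵢ / (Σxᵢ² + σ²/τ²).
Σxᵢyᵢ = 2·5 + 5·18 + 2·8 + 4·16 = 180; Σxᵢ² = 49; σ²/τ² = 4.
β̂_MAP = 180 / (49 + 4) = 180/53 ≈ 3.396.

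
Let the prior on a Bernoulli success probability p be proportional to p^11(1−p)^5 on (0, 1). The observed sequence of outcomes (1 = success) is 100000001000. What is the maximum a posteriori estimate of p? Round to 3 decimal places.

p̂_MAP = 0.464

The prior density ∝ p^11(1−p)^5 is the kernel of Beta(12, 6).
Data: 2 successes in 12 trials (from the sequence). The binomial likelihood contributes p^2(1−p)^10, so the posterior is Beta(12+2, 6+10) = Beta(14, 16).
For Beta(a, b) with a, b > 1 the mode is (a−1)/(a+b−2) = 13/28 ≈ 0.464.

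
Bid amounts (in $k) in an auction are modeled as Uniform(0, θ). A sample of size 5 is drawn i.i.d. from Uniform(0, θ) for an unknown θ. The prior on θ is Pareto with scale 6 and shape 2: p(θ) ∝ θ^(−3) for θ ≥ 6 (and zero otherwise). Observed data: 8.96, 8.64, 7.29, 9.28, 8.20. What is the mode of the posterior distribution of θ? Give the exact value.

The Uniform(0, θ) likelihood is θ^(−n) for θ ≥ max(xᵢ), zero otherwise. Here max(xᵢ) = 9.28.
Posterior ∝ θ^(−3) · θ^(−5) = θ^(−8) on θ ≥ max(6, 9.28) = 9.28.
This density is strictly decreasing in θ, so the posterior mode lies at the lower boundary of the support.

θ̂_MAP = 9.28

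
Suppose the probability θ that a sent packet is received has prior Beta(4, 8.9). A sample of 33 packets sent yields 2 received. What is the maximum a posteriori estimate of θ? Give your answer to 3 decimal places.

Prior: Beta(4, 8.9).
Data: 2 successes in 33 trials. The binomial likelihood contributes θ^2(1−θ)^31, so the posterior is Beta(4+2, 8.9+31) = Beta(6, 39.9).
For Beta(a, b) with a, b > 1 the mode is (a−1)/(a+b−2) = 5/43.9 ≈ 0.114.

θ̂_MAP = 0.114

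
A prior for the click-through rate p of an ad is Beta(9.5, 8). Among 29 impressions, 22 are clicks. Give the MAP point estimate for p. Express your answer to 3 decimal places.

p̂_MAP = 0.685

Prior: Beta(9.5, 8).
Data: 22 successes in 29 trials. The binomial likelihood contributes p^22(1−p)^7, so the posterior is Beta(9.5+22, 8+7) = Beta(31.5, 15).
For Beta(a, b) with a, b > 1 the mode is (a−1)/(a+b−2) = 30.5/44.5 ≈ 0.685.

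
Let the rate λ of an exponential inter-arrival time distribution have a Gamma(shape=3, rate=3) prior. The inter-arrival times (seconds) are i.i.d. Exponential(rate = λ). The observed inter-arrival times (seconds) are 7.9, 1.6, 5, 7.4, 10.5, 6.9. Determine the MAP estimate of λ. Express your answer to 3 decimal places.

λ̂_MAP = 0.189

The Exponential(rate=λ) likelihood is ∝ λ^n e^(−λΣtᵢ). Here n = 6 and Σtᵢ = 7.9 + 1.6 + 5 + 7.4 + 10.5 + 6.9 = 39.3.
Posterior ∝ λ^2e^(−3λ) · λ^6e^(−39.3λ) = λ^8e^(−42.3λ), i.e. Gamma(9, 42.3).
Mode = (a−1)/b = 8/42.3 ≈ 0.189.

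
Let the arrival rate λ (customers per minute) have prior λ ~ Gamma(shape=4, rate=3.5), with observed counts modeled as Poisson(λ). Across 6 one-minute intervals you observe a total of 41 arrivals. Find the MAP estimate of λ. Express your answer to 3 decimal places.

Σxᵢ = 41, n = 6.
Posterior ∝ λ^3e^(−3.5λ) · λ^41e^(−6λ) = λ^44e^(−9.5λ), i.e. Gamma(shape=45, rate=9.5).
The mode of a Gamma(a, b) with a ≥ 1 (shape–rate) is (a−1)/b = 44/9.5 ≈ 4.632.

λ̂_MAP = 4.632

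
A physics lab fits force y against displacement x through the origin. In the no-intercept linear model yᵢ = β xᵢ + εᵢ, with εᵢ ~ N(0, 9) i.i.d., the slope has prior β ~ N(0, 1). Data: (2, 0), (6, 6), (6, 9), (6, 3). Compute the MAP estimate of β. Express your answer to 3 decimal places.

log p(β | y) = −Σ(yᵢ − βxᵢ)²/(2·9) − β²/(2·1) + const.
Setting the derivative to zero: Σxᵢ(yᵢ − βxᵢ)/9 − β/1 = 0, so β = Σxᵢyᵢ / (Σxᵢ² + σ²/τ²).
Σxᵢyᵢ = 2·0 + 6·6 + 6·9 + 6·3 = 108; Σxᵢ² = 112; σ²/τ² = 9.
β̂_MAP = 108 / (112 + 9) = 108/121 ≈ 0.893.

β̂_MAP = 0.893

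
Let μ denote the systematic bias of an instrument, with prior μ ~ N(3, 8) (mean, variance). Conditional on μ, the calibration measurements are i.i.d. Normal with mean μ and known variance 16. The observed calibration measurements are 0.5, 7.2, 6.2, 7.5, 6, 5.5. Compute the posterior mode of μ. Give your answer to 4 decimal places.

n = 6; x̄ = (0.5 + 7.2 + 6.2 + 7.5 + 6 + 5.5)/6 = 32.9/6 = 329/60 ≈ 5.4833.
For a Normal prior and Normal likelihood with known variance, the posterior is Normal; its mode equals its mean, the precision-weighted average.
Prior precision 1/σ₀² = 1/8 = 0.125; data precision n/σ² = 6/16 = 0.375.
μ̂ = (0.125·3 + 0.375·(329/60)) / (0.125 + 0.375) = 2.43125/0.5 = 4.8625.

μ̂_MAP = 4.8625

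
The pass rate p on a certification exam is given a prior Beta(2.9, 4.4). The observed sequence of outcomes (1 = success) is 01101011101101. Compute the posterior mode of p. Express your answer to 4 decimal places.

Prior: Beta(2.9, 4.4).
Data: 9 successes in 14 trials (from the sequence). The binomial likelihood contributes p^9(1−p)^5, so the posterior is Beta(2.9+9, 4.4+5) = Beta(11.9, 9.4).
For Beta(a, b) with a, b > 1 the mode is (a−1)/(a+b−2) = 10.9/19.3 ≈ 0.5648.

p̂_MAP = 0.5648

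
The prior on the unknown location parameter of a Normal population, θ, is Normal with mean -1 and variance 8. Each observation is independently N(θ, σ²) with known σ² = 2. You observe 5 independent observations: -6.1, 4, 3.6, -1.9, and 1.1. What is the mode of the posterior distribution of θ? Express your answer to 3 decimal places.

n = 5; x̄ = ((-6.1) + 4 + 3.6 + (-1.9) + 1.1)/5 = 0.7/5 = 0.14.
For a Normal prior and Normal likelihood with known variance, the posterior is Normal; its mode equals its mean, the precision-weighted average.
Prior precision 1/σ₀² = 1/8 = 0.125; data precision n/σ² = 5/2 = 2.5.
θ̂ = (0.125·(-1) + 2.5·0.14) / (0.125 + 2.5) = 0.225/2.625 = 3/35 ≈ 0.086.

θ̂_MAP = 0.086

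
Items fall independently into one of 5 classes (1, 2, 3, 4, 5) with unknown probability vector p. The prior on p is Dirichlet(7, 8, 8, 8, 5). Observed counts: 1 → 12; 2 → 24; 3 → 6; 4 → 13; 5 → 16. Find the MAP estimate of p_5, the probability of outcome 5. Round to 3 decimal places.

The posterior is Dirichlet(αᵢ + nᵢ) = Dirichlet(19, 32, 14, 21, 21).
For a Dirichlet(a₁,…,a_K) with all aᵢ > 1, the mode has j-th component (aⱼ − 1)/(Σaᵢ − K).
Here Σaᵢ = 107 and K = 5, so p_5 = (21 − 1)/(107 − 5) = 20/102 ≈ 0.196.

MAP estimate: 0.196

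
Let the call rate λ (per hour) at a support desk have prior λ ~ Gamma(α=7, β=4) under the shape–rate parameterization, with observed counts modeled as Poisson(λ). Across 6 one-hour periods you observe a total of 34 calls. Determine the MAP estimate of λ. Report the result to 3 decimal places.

Σxᵢ = 34, n = 6.
Posterior ∝ λ^6e^(−4λ) · λ^34e^(−6λ) = λ^40e^(−10λ), i.e. Gamma(shape=41, rate=10).
The mode of a Gamma(a, b) with a ≥ 1 (shape–rate) is (a−1)/b = 40/10 ≈ 4.000.

λ̂_MAP = 4.000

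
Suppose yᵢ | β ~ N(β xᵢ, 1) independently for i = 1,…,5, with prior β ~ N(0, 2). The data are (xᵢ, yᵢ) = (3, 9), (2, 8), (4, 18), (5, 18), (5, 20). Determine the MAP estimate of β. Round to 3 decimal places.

log p(β | y) = −Σ(yᵢ − βxᵢ)²/(2·1) − β²/(2·2) + const.
Setting the derivative to zero: Σxᵢ(yᵢ − βxᵢ)/1 − β/2 = 0, so β = Σxᵢyᵢ / (Σxᵢ² + σ²/τ²).
Σxᵢyᵢ = 3·9 + 2·8 + 4·18 + 5·18 + 5·20 = 305; Σxᵢ² = 79; σ²/τ² = 0.5.
β̂_MAP = 305 / (79 + 0.5) = 305/79.5 ≈ 3.836.

β̂_MAP = 3.836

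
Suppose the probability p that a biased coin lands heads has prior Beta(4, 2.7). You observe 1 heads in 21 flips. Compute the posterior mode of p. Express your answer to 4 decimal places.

p̂_MAP = 0.1556

Prior: Beta(4, 2.7).
Data: 1 success in 21 trials. The binomial likelihood contributes p(1−p)^20, so the posterior is Beta(4+1, 2.7+20) = Beta(5, 22.7).
For Beta(a, b) with a, b > 1 the mode is (a−1)/(a+b−2) = 4/25.7 ≈ 0.1556.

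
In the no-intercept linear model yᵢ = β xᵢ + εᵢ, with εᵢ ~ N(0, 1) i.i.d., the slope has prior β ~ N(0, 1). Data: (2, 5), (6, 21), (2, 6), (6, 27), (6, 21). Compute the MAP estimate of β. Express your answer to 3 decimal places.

β̂_MAP = 3.726

log p(β | y) = −Σ(yᵢ − βxᵢ)²/(2·1) − β²/(2·1) + const.
Setting the derivative to zero: Σxᵢ(yᵢ − βxᵢ)/1 − β/1 = 0, so β = Σxᵢyᵢ / (Σxᵢ² + σ²/τ²).
Σxᵢyᵢ = 2·5 + 6·21 + 2·6 + 6·27 + 6·21 = 436; Σxᵢ² = 116; σ²/τ² = 1.
β̂_MAP = 436 / (116 + 1) = 436/117 ≈ 3.726.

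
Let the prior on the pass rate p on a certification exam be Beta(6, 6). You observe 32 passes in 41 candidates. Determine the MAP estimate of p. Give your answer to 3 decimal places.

p̂_MAP = 0.725

Prior: Beta(6, 6).
Data: 32 successes in 41 trials. The binomial likelihood contributes p^32(1−p)^9, so the posterior is Beta(6+32, 6+9) = Beta(38, 15).
For Beta(a, b) with a, b > 1 the mode is (a−1)/(a+b−2) = 37/51 ≈ 0.725.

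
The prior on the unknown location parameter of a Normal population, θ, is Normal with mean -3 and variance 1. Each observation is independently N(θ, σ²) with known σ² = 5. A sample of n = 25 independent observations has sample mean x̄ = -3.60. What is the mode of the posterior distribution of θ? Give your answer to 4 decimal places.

n = 25, x̄ = -3.60.
For a Normal prior and Normal likelihood with known variance, the posterior is Normal; its mode equals its mean, the precision-weighted average.
Prior precision 1/σ₀² = 1/1 = 1; data precision n/σ² = 25/5 = 5.
θ̂ = (1·(-3) + 5·(-3.6)) / (1 + 5) = (-21)/6 = -3.5000.

θ̂_MAP = -3.5000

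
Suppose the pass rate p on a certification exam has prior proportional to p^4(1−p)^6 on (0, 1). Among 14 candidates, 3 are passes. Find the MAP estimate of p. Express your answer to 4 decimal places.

The prior density ∝ p^4(1−p)^6 is the kernel of Beta(5, 7).
Data: 3 successes in 14 trials. The binomial likelihood contributes p^3(1−p)^11, so the posterior is Beta(5+3, 7+11) = Beta(8, 18).
For Beta(a, b) with a, b > 1 the mode is (a−1)/(a+b−2) = 7/24 ≈ 0.2917.

p̂_MAP = 0.2917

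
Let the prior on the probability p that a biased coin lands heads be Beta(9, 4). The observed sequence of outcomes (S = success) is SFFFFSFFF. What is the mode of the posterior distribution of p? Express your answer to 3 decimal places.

Prior: Beta(9, 4).
Data: 2 successes in 9 trials (from the sequence). The binomial likelihood contributes p^2(1−p)^7, so the posterior is Beta(9+2, 4+7) = Beta(11, 11).
For Beta(a, b) with a, b > 1 the mode is (a−1)/(a+b−2) = 10/20 ≈ 0.500.

p̂_MAP = 0.500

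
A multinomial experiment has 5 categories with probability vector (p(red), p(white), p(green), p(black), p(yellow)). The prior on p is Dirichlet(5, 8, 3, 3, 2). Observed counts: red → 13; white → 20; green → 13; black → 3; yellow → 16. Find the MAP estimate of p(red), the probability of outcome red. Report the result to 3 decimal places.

The posterior is Dirichlet(αᵢ + nᵢ) = Dirichlet(18, 28, 16, 6, 18).
For a Dirichlet(a₁,…,a_K) with all aᵢ > 1, the mode has j-th component (aⱼ − 1)/(Σaᵢ − K).
Here Σaᵢ = 86 and K = 5, so p(red) = (18 − 1)/(86 − 5) = 17/81 ≈ 0.210.

MAP estimate of p(red) = 0.210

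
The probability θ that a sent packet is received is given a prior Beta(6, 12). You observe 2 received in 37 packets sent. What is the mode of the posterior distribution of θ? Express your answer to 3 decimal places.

θ̂_MAP = 0.132

Prior: Beta(6, 12).
Data: 2 successes in 37 trials. The binomial likelihood contributes θ^2(1−θ)^35, so the posterior is Beta(6+2, 12+35) = Beta(8, 47).
For Beta(a, b) with a, b > 1 the mode is (a−1)/(a+b−2) = 7/53 ≈ 0.132.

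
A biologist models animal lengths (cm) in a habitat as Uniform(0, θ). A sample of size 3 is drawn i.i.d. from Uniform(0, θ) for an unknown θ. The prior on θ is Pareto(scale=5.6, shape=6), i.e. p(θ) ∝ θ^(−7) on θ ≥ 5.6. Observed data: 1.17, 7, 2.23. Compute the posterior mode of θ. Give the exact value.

The Uniform(0, θ) likelihood is θ^(−n) for θ ≥ max(xᵢ), zero otherwise. Here max(xᵢ) = 7.
Posterior ∝ θ^(−7) · θ^(−3) = θ^(−10) on θ ≥ max(5.6, 7) = 7.
This density is strictly decreasing in θ, so the posterior mode lies at the lower boundary of the support.

θ̂_MAP = 7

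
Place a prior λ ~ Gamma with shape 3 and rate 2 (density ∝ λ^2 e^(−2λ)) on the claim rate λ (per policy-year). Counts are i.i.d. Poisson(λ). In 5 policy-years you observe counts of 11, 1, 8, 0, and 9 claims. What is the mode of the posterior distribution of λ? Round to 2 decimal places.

λ̂_MAP = 4.43

Σxᵢ = 11+1+8+0+9 = 29, with n = 5.
Posterior ∝ λ^2e^(−2λ) · λ^29e^(−5λ) = λ^31e^(−7λ), i.e. Gamma(shape=32, rate=7).
The mode of a Gamma(a, b) with a ≥ 1 (shape–rate) is (a−1)/b = 31/7 ≈ 4.43.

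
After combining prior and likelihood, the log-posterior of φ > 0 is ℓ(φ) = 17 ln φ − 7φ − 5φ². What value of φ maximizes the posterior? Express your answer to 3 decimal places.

ℓ'(φ) = 17/φ − 7 − 10φ. Setting this to zero and multiplying by φ: 10φ² + 7φ − 17 = 0.
φ = (−7 + √(7² + 4·10·17)) / (2·10) = (−7 + √729) / 20 = (−7 + 27)/20 = 1.
ℓ''(φ) = −17/φ² − 10 < 0, confirming a maximum.

φ̂_MAP = 1.000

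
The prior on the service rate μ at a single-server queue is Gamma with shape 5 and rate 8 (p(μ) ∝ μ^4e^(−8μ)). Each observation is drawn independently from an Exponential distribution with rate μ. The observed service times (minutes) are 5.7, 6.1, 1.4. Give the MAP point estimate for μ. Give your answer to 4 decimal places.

μ̂_MAP = 0.3302

The Exponential(rate=μ) likelihood is ∝ μ^n e^(−μΣtᵢ). Here n = 3 and Σtᵢ = 5.7 + 6.1 + 1.4 = 13.2.
Posterior ∝ μ^4e^(−8μ) · μ^3e^(−13.2μ) = μ^7e^(−21.2μ), i.e. Gamma(8, 21.2).
Mode = (a−1)/b = 7/21.2 ≈ 0.3302.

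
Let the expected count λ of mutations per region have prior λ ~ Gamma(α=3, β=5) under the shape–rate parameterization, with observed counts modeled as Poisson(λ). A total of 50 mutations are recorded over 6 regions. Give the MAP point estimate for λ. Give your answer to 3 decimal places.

Σxᵢ = 50, n = 6.
Posterior ∝ λ^2e^(−5λ) · λ^50e^(−6λ) = λ^52e^(−11λ), i.e. Gamma(shape=53, rate=11).
The mode of a Gamma(a, b) with a ≥ 1 (shape–rate) is (a−1)/b = 52/11 ≈ 4.727.

λ̂_MAP = 4.727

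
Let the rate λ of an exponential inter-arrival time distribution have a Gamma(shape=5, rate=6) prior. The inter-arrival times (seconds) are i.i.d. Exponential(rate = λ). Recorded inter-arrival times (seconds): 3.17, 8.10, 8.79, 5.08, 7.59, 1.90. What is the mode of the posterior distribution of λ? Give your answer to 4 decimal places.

λ̂_MAP = 0.2461

The Exponential(rate=λ) likelihood is ∝ λ^n e^(−λΣtᵢ). Here n = 6 and Σtᵢ = 3.17 + 8.10 + 8.79 + 5.08 + 7.59 + 1.90 = 34.63.
Posterior ∝ λ^4e^(−6λ) · λ^6e^(−34.63λ) = λ^10e^(−40.63λ), i.e. Gamma(11, 40.63).
Mode = (a−1)/b = 10/40.63 ≈ 0.2461.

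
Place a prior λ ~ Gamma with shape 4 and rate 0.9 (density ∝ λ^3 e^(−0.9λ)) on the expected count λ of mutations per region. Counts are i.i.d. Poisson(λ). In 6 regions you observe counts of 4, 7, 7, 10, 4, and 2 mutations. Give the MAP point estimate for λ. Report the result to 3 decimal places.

λ̂_MAP = 5.362

Σxᵢ = 4+7+7+10+4+2 = 34, with n = 6.
Posterior ∝ λ^3e^(−0.9λ) · λ^34e^(−6λ) = λ^37e^(−6.9λ), i.e. Gamma(shape=38, rate=6.9).
The mode of a Gamma(a, b) with a ≥ 1 (shape–rate) is (a−1)/b = 37/6.9 ≈ 5.362.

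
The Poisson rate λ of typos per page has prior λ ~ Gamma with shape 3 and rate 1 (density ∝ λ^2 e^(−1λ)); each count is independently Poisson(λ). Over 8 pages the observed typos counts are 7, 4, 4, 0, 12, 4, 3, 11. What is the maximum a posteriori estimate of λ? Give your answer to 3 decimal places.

λ̂_MAP = 5.222

Σxᵢ = 7+4+4+0+12+4+3+11 = 45, with n = 8.
Posterior ∝ λ^2e^(−1λ) · λ^45e^(−8λ) = λ^47e^(−9λ), i.e. Gamma(shape=48, rate=9).
The mode of a Gamma(a, b) with a ≥ 1 (shape–rate) is (a−1)/b = 47/9 ≈ 5.222.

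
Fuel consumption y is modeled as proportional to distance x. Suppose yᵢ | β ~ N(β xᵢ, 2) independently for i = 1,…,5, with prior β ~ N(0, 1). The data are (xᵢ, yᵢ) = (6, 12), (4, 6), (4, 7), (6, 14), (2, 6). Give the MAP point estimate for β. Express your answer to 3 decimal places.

log p(β | y) = −Σ(yᵢ − βxᵢ)²/(2·2) − β²/(2·1) + const.
Setting the derivative to zero: Σxᵢ(yᵢ − βxᵢ)/2 − β/1 = 0, so β = Σxᵢyᵢ / (Σxᵢ² + σ²/τ²).
Σxᵢyᵢ = 6·12 + 4·6 + 4·7 + 6·14 + 2·6 = 220; Σxᵢ² = 108; σ²/τ² = 2.
β̂_MAP = 220 / (108 + 2) = 220/110 ≈ 2.000.

β̂_MAP = 2.000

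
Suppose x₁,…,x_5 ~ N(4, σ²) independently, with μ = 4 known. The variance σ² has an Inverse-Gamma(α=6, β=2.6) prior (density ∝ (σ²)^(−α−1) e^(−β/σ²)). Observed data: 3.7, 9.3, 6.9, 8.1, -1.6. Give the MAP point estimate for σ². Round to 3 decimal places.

Sum of squared deviations about the known mean: SS = (3.7−4)² + (9.3−4)² + (6.9−4)² + (8.1−4)² + (-1.6−4)² = 84.76.
The Normal likelihood contributes (σ²)^(−n/2) exp(−SS/(2σ²)), so the posterior is Inverse-Gamma(α + n/2, β + SS/2) = Inverse-Gamma(8.5, 44.98).
The mode of Inverse-Gamma(a, b) is b/(a+1) = 44.98/9.5 ≈ 4.735.

σ̂²_MAP = 4.735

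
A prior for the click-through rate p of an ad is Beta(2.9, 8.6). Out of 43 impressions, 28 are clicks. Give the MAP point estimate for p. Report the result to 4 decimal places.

p̂_MAP = 0.5695

Prior: Beta(2.9, 8.6).
Data: 28 successes in 43 trials. The binomial likelihood contributes p^28(1−p)^15, so the posterior is Beta(2.9+28, 8.6+15) = Beta(30.9, 23.6).
For Beta(a, b) with a, b > 1 the mode is (a−1)/(a+b−2) = 29.9/52.5 ≈ 0.5695.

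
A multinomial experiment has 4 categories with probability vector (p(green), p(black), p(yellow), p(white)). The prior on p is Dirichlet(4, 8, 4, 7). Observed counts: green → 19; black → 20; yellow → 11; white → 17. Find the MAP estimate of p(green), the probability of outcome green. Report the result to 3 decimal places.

MAP estimate of p(green) = 0.256

The posterior is Dirichlet(αᵢ + nᵢ) = Dirichlet(23, 28, 15, 24).
For a Dirichlet(a₁,…,a_K) with all aᵢ > 1, the mode has j-th component (aⱼ − 1)/(Σaᵢ − K).
Here Σaᵢ = 90 and K = 4, so p(green) = (23 − 1)/(90 − 4) = 22/86 ≈ 0.256.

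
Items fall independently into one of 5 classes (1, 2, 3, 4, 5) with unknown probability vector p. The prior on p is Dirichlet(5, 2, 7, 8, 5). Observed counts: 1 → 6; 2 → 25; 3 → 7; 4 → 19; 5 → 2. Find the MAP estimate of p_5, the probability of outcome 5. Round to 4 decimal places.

MAP estimate: 0.0741

The posterior is Dirichlet(αᵢ + nᵢ) = Dirichlet(11, 27, 14, 27, 7).
For a Dirichlet(a₁,…,a_K) with all aᵢ > 1, the mode has j-th component (aⱼ − 1)/(Σaᵢ − K).
Here Σaᵢ = 86 and K = 5, so p_5 = (7 − 1)/(86 − 5) = 6/81 ≈ 0.0741.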